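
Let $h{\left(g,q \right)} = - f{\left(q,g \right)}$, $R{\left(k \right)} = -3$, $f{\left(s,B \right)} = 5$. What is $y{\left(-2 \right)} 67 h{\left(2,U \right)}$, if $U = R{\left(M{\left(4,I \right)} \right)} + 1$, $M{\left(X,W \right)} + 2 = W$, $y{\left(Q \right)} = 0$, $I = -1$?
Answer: $0$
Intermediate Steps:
$M{\left(X,W \right)} = -2 + W$
$U = -2$ ($U = -3 + 1 = -2$)
$h{\left(g,q \right)} = -5$ ($h{\left(g,q \right)} = \left(-1\right) 5 = -5$)
$y{\left(-2 \right)} 67 h{\left(2,U \right)} = 0 \cdot 67 \left(-5\right) = 0 \left(-5\right) = 0$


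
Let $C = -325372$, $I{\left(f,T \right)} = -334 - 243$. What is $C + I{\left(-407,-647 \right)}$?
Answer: $-325949$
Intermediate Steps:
$I{\left(f,T \right)} = -577$
$C + I{\left(-407,-647 \right)} = -325372 - 577 = -325949$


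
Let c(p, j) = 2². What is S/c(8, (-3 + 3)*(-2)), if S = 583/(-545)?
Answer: -583/2180 ≈ -0.26743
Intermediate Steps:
c(p, j) = 4
S = -583/545 (S = 583*(-1/545) = -583/545 ≈ -1.0697)
S/c(8, (-3 + 3)*(-2)) = -583/545/4 = -583/545*¼ = -583/2180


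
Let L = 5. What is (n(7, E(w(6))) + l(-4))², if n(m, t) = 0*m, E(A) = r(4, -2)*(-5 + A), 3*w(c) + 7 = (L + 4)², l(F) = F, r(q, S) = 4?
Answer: 16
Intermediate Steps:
w(c) = 74/3 (w(c) = -7/3 + (5 + 4)²/3 = -7/3 + (⅓)*9² = -7/3 + (⅓)*81 = -7/3 + 27 = 74/3)
E(A) = -20 + 4*A (E(A) = 4*(-5 + A) = -20 + 4*A)
n(m, t) = 0
(n(7, E(w(6))) + l(-4))² = (0 - 4)² = (-4)² = 16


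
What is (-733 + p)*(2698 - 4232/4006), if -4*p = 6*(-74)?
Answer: -3360030316/2003 ≈ -1.6775e+6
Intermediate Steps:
p = 111 (p = -3*(-74)/2 = -1/4*(-444) = 111)
(-733 + p)*(2698 - 4232/4006) = (-733 + 111)*(2698 - 4232/4006) = -622*(2698 - 4232*1/4006) = -622*(2698 - 2116/2003) = -622*5401978/2003 = -3360030316/2003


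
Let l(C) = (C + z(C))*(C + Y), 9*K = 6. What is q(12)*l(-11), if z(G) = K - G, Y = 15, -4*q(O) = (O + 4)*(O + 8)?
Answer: -640/3 ≈ -213.33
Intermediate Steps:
q(O) = -(4 + O)*(8 + O)/4 (q(O) = -(O + 4)*(O + 8)/4 = -(4 + O)*(8 + O)/4)
K = ⅔ (K = (⅑)*6 = ⅔ ≈ 0.66667)
z(G) = ⅔ - G
l(C) = 10 + 2*C/3 (l(C) = (C + (⅔ - C))*(C + 15) = 2*(15 + C)/3 = 10 + 2*C/3)
q(12)*l(-11) = (-8 - 3*12 - ¼*12²)*(10 + (⅔)*(-11)) = (-8 - 36 - ¼*144)*(10 - 22/3) = (-8 - 36 - 36)*(8/3) = -80*8/3 = -640/3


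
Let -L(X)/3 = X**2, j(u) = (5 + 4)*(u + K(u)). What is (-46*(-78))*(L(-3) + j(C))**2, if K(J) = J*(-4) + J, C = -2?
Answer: 290628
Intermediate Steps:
K(J) = -3*J (K(J) = -4*J + J = -3*J)
j(u) = -18*u (j(u) = (5 + 4)*(u - 3*u) = 9*(-2*u) = -18*u)
L(X) = -3*X**2
(-46*(-78))*(L(-3) + j(C))**2 = (-46*(-78))*(-3*(-3)**2 - 18*(-2))**2 = 3588*(-3*9 + 36)**2 = 3588*(-27 + 36)**2 = 3588*9**2 = 3588*81 = 290628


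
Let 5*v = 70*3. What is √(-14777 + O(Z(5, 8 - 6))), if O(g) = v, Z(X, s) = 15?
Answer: I*√14735 ≈ 121.39*I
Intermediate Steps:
v = 42 (v = (70*3)/5 = (⅕)*210 = 42)
O(g) = 42
√(-14777 + O(Z(5, 8 - 6))) = √(-14777 + 42) = √(-14735) = I*√14735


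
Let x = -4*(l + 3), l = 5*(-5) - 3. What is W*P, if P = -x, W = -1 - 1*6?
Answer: 700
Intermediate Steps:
l = -28 (l = -25 - 3 = -28)
W = -7 (W = -1 - 6 = -7)
x = 100 (x = -4*(-28 + 3) = -4*(-25) = 100)
P = -100 (P = -1*100 = -100)
W*P = -7*(-100) = 700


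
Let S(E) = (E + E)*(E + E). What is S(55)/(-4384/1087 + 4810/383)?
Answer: 2518742050/1774699 ≈ 1419.3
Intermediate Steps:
S(E) = 4*E**2 (S(E) = (2*E)*(2*E) = 4*E**2)
S(55)/(-4384/1087 + 4810/383) = (4*55**2)/(-4384/1087 + 4810/383) = (4*3025)/(-4384*1/1087 + 4810*(1/383)) = 12100/(-4384/1087 + 4810/383) = 12100/(3549398/416321) = 12100*(416321/3549398) = 2518742050/1774699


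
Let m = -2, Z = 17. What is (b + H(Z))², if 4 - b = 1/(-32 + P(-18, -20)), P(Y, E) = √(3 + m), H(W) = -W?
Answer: 161604/961 ≈ 168.16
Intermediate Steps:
P(Y, E) = 1 (P(Y, E) = √(3 - 2) = √1 = 1)
b = 125/31 (b = 4 - 1/(-32 + 1) = 4 - 1/(-31) = 4 - 1*(-1/31) = 4 + 1/31 = 125/31 ≈ 4.0323)
(b + H(Z))² = (125/31 - 1*17)² = (125/31 - 17)² = (-402/31)² = 161604/961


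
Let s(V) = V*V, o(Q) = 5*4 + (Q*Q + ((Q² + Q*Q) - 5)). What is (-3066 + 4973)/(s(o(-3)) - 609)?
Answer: 1907/1155 ≈ 1.6511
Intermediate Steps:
o(Q) = 15 + 3*Q² (o(Q) = 20 + (Q² + ((Q² + Q²) - 5)) = 20 + (Q² + (2*Q² - 5)) = 20 + (Q² + (-5 + 2*Q²)) = 20 + (-5 + 3*Q²) = 15 + 3*Q²)
s(V) = V²
(-3066 + 4973)/(s(o(-3)) - 609) = (-3066 + 4973)/((15 + 3*(-3)²)² - 609) = 1907/((15 + 3*9)² - 609) = 1907/((15 + 27)² - 609) = 1907/(42² - 609) = 1907/(1764 - 609) = 1907/1155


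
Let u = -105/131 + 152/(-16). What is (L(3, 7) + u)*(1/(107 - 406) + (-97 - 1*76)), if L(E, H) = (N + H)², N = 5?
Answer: -39390872/1703 ≈ -23130.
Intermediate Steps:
L(E, H) = (5 + H)²
u = -2699/262 (u = -105*1/131 + 152*(-1/16) = -105/131 - 19/2 = -2699/262 ≈ -10.302)
(L(3, 7) + u)*(1/(107 - 406) + (-97 - 1*76)) = ((5 + 7)² - 2699/262)*(1/(107 - 406) + (-97 - 1*76)) = (12² - 2699/262)*(1/(-299) + (-97 - 76)) = (144 - 2699/262)*(-1/299 - 173) = (35029/262)*(-51728/299) = -39390872/1703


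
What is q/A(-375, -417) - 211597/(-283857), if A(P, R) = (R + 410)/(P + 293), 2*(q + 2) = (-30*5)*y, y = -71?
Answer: 17700155383/283857 ≈ 62356.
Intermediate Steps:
q = 5323 (q = -2 + (-30*5*(-71))/2 = -2 + (-150*(-71))/2 = -2 + (½)*10650 = -2 + 5325 = 5323)
A(P, R) = (410 + R)/(293 + P)
q/A(-375, -417) - 211597/(-283857) = 5323/(((410 - 417)/(293 - 375))) - 211597/(-283857) = 5323/((-7/(-82))) - 211597*(-1/283857) = 5323/((-1/82*(-7))) + 211597/283857 = 5323/(7/82) + 211597/283857 = 5323*(82/7) + 211597/283857 = 436486/7 + 211597/283857 = 17700155383/283857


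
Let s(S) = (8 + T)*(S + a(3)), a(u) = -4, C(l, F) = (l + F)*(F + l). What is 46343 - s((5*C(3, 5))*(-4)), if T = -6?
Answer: 48911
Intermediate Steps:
C(l, F) = (F + l)² (C(l, F) = (F + l)*(F + l) = (F + l)²)
s(S) = -8 + 2*S (s(S) = (8 - 6)*(S - 4) = 2*(-4 + S) = -8 + 2*S)
46343 - s((5*C(3, 5))*(-4)) = 46343 - (-8 + 2*((5*(5 + 3)²)*(-4))) = 46343 - (-8 + 2*((5*8²)*(-4))) = 46343 - (-8 + 2*((5*64)*(-4))) = 46343 - (-8 + 2*(320*(-4))) = 46343 - (-8 + 2*(-1280)) = 46343 - (-8 - 2560) = 46343 - 1*(-2568) = 46343 + 2568 = 48911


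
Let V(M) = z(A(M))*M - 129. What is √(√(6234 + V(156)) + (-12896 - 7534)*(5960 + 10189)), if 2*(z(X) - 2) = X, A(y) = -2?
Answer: √(-329924070 + √6261) ≈ 18164.0*I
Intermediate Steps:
z(X) = 2 + X/2
V(M) = -129 + M (V(M) = (2 + (½)*(-2))*M - 129 = (2 - 1)*M - 129 = 1*M - 129 = M - 129 = -129 + M)
√(√(6234 + V(156)) + (-12896 - 7534)*(5960 + 10189)) = √(√(6234 + (-129 + 156)) + (-12896 - 7534)*(5960 + 10189)) = √(√(6234 + 27) - 20430*16149) = √(√6261 - 329924070) = √(-329924070 + √6261)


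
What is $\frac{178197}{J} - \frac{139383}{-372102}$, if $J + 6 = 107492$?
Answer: $\frac{6774098436}{3332979631} \approx 2.0324$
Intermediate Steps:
$J = 107486$ ($J = -6 + 107492 = 107486$)
$\frac{178197}{J} - \frac{139383}{-372102} = \frac{178197}{107486} - \frac{139383}{-372102} = 178197 \cdot \frac{1}{107486} - - \frac{46461}{124034} = \frac{178197}{107486} + \frac{46461}{124034} = \frac{6774098436}{3332979631}$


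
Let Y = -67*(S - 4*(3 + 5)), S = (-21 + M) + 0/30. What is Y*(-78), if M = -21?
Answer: -386724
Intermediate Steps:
S = -42 (S = (-21 - 21) + 0/30 = -42 + 0*(1/30) = -42 + 0 = -42)
Y = 4958 (Y = -67*(-42 - 4*(3 + 5)) = -67*(-42 - 4*8) = -67*(-42 - 32) = -67*(-74) = 4958)
Y*(-78) = 4958*(-78) = -386724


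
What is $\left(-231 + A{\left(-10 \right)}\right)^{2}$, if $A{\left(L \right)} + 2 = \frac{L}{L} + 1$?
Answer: $53361$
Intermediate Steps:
$A{\left(L \right)} = 0$ ($A{\left(L \right)} = -2 + \left(\frac{L}{L} + 1\right) = -2 + \left(1 + 1\right) = -2 + 2 = 0$)
$\left(-231 + A{\left(-10 \right)}\right)^{2} = \left(-231 + 0\right)^{2} = \left(-231\right)^{2} = 53361$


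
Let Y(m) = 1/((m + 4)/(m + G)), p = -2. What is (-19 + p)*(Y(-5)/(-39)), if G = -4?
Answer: 63/13 ≈ 4.8462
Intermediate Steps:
Y(m) = (-4 + m)/(4 + m) (Y(m) = 1/((m + 4)/(m - 4)) = 1/((4 + m)/(-4 + m)) = (-4 + m)/(4 + m))
(-19 + p)*(Y(-5)/(-39)) = (-19 - 2)*(((-4 - 5)/(4 - 5))/(-39)) = -21*-9/(-1)*(-1)/39 = -21*(-1*(-9))*(-1)/39 = -189*(-1)/39 = -21*(-3/13) = 63/13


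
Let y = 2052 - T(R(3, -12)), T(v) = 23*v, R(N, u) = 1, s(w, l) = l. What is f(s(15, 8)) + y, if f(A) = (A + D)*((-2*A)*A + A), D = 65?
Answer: -6731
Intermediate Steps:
f(A) = (65 + A)*(A - 2*A**2) (f(A) = (A + 65)*((-2*A)*A + A) = (65 + A)*(-2*A**2 + A) = (65 + A)*(A - 2*A**2))
y = 2029 (y = 2052 - 23 = 2029)
f(s(15, 8)) + y = 8*(65 - 129*8 - 2*8**2) + 2029 = 8*(65 - 1032 - 2*64) + 2029 = 8*(65 - 1032 - 128) + 2029 = 8*(-1095) + 2029 = -8760 + 2029 = -6731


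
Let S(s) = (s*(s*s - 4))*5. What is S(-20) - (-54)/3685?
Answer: -145925946/3685 ≈ -39600.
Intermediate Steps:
S(s) = 5*s*(-4 + s²) (S(s) = (s*(s² - 4))*5 = (s*(-4 + s²))*5 = 5*s*(-4 + s²))
S(-20) - (-54)/3685 = 5*(-20)*(-4 + (-20)²) - (-54)/3685 = 5*(-20)*(-4 + 400) - (-54)/3685 = 5*(-20)*396 - 1*(-54/3685) = -39600 + 54/3685 = -145925946/3685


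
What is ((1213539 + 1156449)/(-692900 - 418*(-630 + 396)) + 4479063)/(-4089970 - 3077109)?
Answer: -666358568139/1066260676988 ≈ -0.62495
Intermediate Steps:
((1213539 + 1156449)/(-692900 - 418*(-630 + 396)) + 4479063)/(-4089970 - 3077109) = (2369988/(-692900 - 418*(-234)) + 4479063)/(-7167079) = (2369988/(-692900 + 97812) + 4479063)*(-1/7167079) = (2369988/(-595088) + 4479063)*(-1/7167079) = (2369988*(-1/595088) + 4479063)*(-1/7167079) = (-592497/148772 + 4479063)*(-1/7167079) = (666358568139/148772)*(-1/7167079) = -666358568139/1066260676988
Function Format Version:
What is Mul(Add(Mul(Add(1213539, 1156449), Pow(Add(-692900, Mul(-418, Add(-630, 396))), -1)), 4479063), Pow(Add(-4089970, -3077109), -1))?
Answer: Rational(-666358568139, 1066260676988) ≈ -0.62495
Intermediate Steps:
Mul(Add(Mul(Add(1213539, 1156449), Pow(Add(-692900, Mul(-418, Add(-630, 396))), -1)), 4479063), Pow(Add(-4089970, -3077109), -1)) = Mul(Add(Mul(2369988, Pow(Add(-692900, Mul(-418, -234)), -1)), 4479063), Pow(-7167079, -1)) = Mul(Add(Mul(2369988, Pow(Add(-692900, 97812), -1)), 4479063), Rational(-1, 7167079)) = Mul(Add(Mul(2369988, Pow(-595088, -1)), 4479063), Rational(-1, 7167079)) = Mul(Add(Mul(2369988, Rational(-1, 595088)), 4479063), Rational(-1, 7167079)) = Mul(Add(Rational(-592497, 148772), 4479063), Rational(-1, 7167079)) = Mul(Rational(666358568139, 148772), Rational(-1, 7167079)) = Rational(-666358568139, 1066260676988)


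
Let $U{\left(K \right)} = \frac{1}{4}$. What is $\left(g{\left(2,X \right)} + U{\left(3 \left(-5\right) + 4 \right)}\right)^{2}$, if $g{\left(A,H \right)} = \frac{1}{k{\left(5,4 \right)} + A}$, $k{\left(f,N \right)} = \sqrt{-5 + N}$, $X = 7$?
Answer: $\frac{153}{400} - \frac{13 i}{50} \approx 0.3825 - 0.26 i$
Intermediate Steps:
$g{\left(A,H \right)} = \frac{1}{i + A}$ ($g{\left(A,H \right)} = \frac{1}{\sqrt{-5 + 4} + A} = \frac{1}{\sqrt{-1} + A} = \frac{1}{i + A}$)
$U{\left(K \right)} = \frac{1}{4}$
$\left(g{\left(2,X \right)} + U{\left(3 \left(-5\right) + 4 \right)}\right)^{2} = \left(\frac{1}{i + 2} + \frac{1}{4}\right)^{2} = \left(\frac{1}{2 + i} + \frac{1}{4}\right)^{2} = \left(\frac{2 - i}{5} + \frac{1}{4}\right)^{2} = \left(\frac{1}{4} + \frac{2 - i}{5}\right)^{2}$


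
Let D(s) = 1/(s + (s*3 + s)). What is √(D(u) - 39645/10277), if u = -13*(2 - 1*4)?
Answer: I*√6871864963730/1336010 ≈ 1.9621*I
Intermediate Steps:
u = 26 (u = -13*(2 - 4) = -13*(-2) = 26)
D(s) = 1/(5*s) (D(s) = 1/(s + (3*s + s)) = 1/(s + 4*s) = 1/(5*s))
√(D(u) - 39645/10277) = √((⅕)/26 - 39645/10277) = √((⅕)*(1/26) - 39645*1/10277) = √(1/130 - 39645/10277) = √(-5143573/1336010) = I*√6871864963730/1336010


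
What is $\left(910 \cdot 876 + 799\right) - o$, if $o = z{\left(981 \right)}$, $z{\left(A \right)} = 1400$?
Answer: $796559$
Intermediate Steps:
$o = 1400$
$\left(910 \cdot 876 + 799\right) - o = \left(910 \cdot 876 + 799\right) - 1400 = \left(797160 + 799\right) - 1400 = 797959 - 1400 = 796559$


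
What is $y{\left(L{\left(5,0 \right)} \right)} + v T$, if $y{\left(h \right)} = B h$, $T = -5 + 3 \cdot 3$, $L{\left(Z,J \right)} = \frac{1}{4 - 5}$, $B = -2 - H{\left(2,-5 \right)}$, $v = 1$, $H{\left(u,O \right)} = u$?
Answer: $8$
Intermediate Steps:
$B = -4$ ($B = -2 - 2 = -4$)
$L{\left(Z,J \right)} = -1$ ($L{\left(Z,J \right)} = \frac{1}{-1} = -1$)
$T = 4$ ($T = -5 + 9 = 4$)
$y{\left(h \right)} = - 4 h$
$y{\left(L{\left(5,0 \right)} \right)} + v T = \left(-4\right) \left(-1\right) + 1 \cdot 4 = 4 + 4 = 8$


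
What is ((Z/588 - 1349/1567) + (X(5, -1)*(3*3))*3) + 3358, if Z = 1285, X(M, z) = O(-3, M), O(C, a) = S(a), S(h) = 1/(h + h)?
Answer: 15488779601/4606980 ≈ 3362.0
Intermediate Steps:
S(h) = 1/(2*h)
O(C, a) = 1/(2*a)
X(M, z) = 1/(2*M)
((Z/588 - 1349/1567) + (X(5, -1)*(3*3))*3) + 3358 = ((1285/588 - 1349/1567) + (((½)/5)*(3*3))*3) + 3358 = ((1285*(1/588) - 1349*1/1567) + (((½)*(⅕))*9)*3) + 3358 = ((1285/588 - 1349/1567) + ((⅒)*9)*3) + 3358 = (1220383/921396 + (9/10)*3) + 3358 = (1220383/921396 + 27/10) + 3358 = 18540761/4606980 + 3358 = 15488779601/4606980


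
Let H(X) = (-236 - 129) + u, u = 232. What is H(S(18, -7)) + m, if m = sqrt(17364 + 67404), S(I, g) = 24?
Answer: -133 + 4*sqrt(5298) ≈ 158.15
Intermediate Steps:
m = 4*sqrt(5298) (m = sqrt(84768) = 4*sqrt(5298) ≈ 291.15)
H(X) = -133 (H(X) = (-236 - 129) + 232 = -365 + 232 = -133)
H(S(18, -7)) + m = -133 + 4*sqrt(5298)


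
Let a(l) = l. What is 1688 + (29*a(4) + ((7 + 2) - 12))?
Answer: 1801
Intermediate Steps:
1688 + (29*a(4) + ((7 + 2) - 12)) = 1688 + (29*4 + ((7 + 2) - 12)) = 1688 + (116 + (9 - 12)) = 1688 + (116 - 3) = 1688 + 113 = 1801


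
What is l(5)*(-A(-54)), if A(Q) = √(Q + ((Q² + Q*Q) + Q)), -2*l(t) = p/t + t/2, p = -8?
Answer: 27*√159/10 ≈ 34.046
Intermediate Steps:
l(t) = 4/t - t/4 (l(t) = -(-8/t + t/2)/2 = -(t/2 - 8/t)/2 = 4/t - t/4)
A(Q) = √(2*Q + 2*Q²) (A(Q) = √(Q + ((Q² + Q²) + Q)) = √(Q + (2*Q² + Q)) = √(Q + (Q + 2*Q²)) = √(2*Q + 2*Q²))
l(5)*(-A(-54)) = (4/5 - ¼*5)*(-√2*√(-54*(1 - 54))) = (4*(⅕) - 5/4)*(-√2*√(-54*(-53))) = (⅘ - 5/4)*(-√2*√2862) = -(-9)*√2*(3*√318)/20 = -(-9)*6*√159/20 = -(-27)*√159/10 = 27*√159/10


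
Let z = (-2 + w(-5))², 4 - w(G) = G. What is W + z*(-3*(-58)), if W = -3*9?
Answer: 8499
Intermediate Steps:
w(G) = 4 - G
W = -27
z = 49 (z = (-2 + (4 - 1*(-5)))² = (-2 + (4 + 5))² = (-2 + 9)² = 7² = 49)
W + z*(-3*(-58)) = -27 + 49*(-3*(-58)) = -27 + 49*174 = -27 + 8526 = 8499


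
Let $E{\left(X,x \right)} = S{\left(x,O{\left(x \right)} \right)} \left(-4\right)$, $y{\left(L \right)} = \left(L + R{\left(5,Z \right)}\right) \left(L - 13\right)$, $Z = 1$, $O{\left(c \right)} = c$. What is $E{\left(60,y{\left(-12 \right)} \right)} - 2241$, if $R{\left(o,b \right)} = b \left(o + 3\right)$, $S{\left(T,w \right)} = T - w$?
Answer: $-2241$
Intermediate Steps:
$R{\left(o,b \right)} = b \left(3 + o\right)$
$y{\left(L \right)} = \left(-13 + L\right) \left(8 + L\right)$ ($y{\left(L \right)} = \left(L + 1 \left(3 + 5\right)\right) \left(L - 13\right) = \left(L + 1 \cdot 8\right) \left(-13 + L\right) = \left(L + 8\right) \left(-13 + L\right) = \left(8 + L\right) \left(-13 + L\right) = \left(-13 + L\right) \left(8 + L\right)$)
$E{\left(X,x \right)} = 0$ ($E{\left(X,x \right)} = \left(x - x\right) \left(-4\right) = 0 \left(-4\right) = 0$)
$E{\left(60,y{\left(-12 \right)} \right)} - 2241 = 0 - 2241 = -2241$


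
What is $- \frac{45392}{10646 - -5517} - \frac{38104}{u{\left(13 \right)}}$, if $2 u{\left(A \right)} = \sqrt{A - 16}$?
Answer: $- \frac{45392}{16163} + \frac{76208 i \sqrt{3}}{3} \approx -2.8084 + 43999.0 i$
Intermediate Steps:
$u{\left(A \right)} = \frac{\sqrt{-16 + A}}{2}$ ($u{\left(A \right)} = \frac{\sqrt{A - 16}}{2} = \frac{\sqrt{-16 + A}}{2}$)
$- \frac{45392}{10646 - -5517} - \frac{38104}{u{\left(13 \right)}} = - \frac{45392}{10646 - -5517} - \frac{38104}{\frac{1}{2} \sqrt{-16 + 13}} = - \frac{45392}{10646 + 5517} - \frac{38104}{\frac{1}{2} \sqrt{-3}} = - \frac{45392}{16163} - \frac{38104}{\frac{1}{2} i \sqrt{3}} = \left(-45392\right) \frac{1}{16163} - \frac{38104}{\frac{1}{2} i \sqrt{3}} = - \frac{45392}{16163} - 38104 \left(- \frac{2 i \sqrt{3}}{3}\right) = - \frac{45392}{16163} + \frac{76208 i \sqrt{3}}{3}$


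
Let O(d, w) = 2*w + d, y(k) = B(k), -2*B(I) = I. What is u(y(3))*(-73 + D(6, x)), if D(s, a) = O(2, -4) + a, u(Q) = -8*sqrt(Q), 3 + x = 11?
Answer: 284*I*sqrt(6) ≈ 695.66*I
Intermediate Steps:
x = 8 (x = -3 + 11 = 8)
B(I) = -I/2
y(k) = -k/2
O(d, w) = d + 2*w
D(s, a) = -6 + a (D(s, a) = (2 + 2*(-4)) + a = (2 - 8) + a = -6 + a)
u(y(3))*(-73 + D(6, x)) = (-8*I*sqrt(6)/2)*(-73 + (-6 + 8)) = (-4*I*sqrt(6))*(-73 + 2) = -4*I*sqrt(6)*(-71) = 284*I*sqrt(6)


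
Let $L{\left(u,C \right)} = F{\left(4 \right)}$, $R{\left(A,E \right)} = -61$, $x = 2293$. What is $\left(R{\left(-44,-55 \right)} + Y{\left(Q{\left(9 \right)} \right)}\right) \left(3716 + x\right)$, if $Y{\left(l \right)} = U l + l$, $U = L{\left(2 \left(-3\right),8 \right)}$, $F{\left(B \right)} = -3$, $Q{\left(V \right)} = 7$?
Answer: $-450675$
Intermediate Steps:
$L{\left(u,C \right)} = -3$
$U = -3$
$Y{\left(l \right)} = - 2 l$ ($Y{\left(l \right)} = - 3 l + l = - 2 l$)
$\left(R{\left(-44,-55 \right)} + Y{\left(Q{\left(9 \right)} \right)}\right) \left(3716 + x\right) = \left(-61 - 14\right) \left(3716 + 2293\right) = \left(-61 - 14\right) 6009 = \left(-75\right) 6009 = -450675$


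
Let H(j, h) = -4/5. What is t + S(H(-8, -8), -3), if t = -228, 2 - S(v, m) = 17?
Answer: -243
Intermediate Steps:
H(j, h) = -⅘ (H(j, h) = -4*⅕ = -⅘)
S(v, m) = -15 (S(v, m) = 2 - 1*17 = 2 - 17 = -15)
t + S(H(-8, -8), -3) = -228 - 15 = -243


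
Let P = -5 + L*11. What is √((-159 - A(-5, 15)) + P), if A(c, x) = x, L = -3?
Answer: 2*I*√53 ≈ 14.56*I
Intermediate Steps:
P = -38 (P = -5 - 3*11 = -5 - 33 = -38)
√((-159 - A(-5, 15)) + P) = √((-159 - 1*15) - 38) = √((-159 - 15) - 38) = √(-174 - 38) = √(-212) = 2*I*√53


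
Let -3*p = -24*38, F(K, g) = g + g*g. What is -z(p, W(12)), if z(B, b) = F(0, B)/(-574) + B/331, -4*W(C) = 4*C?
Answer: 15257912/94997 ≈ 160.61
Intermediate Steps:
F(K, g) = g + g²
p = 304 (p = -(-8)*38 = -⅓*(-912) = 304)
W(C) = -C
z(B, b) = B/331 - B*(1 + B)/574 (z(B, b) = (B*(1 + B))/(-574) + B/331 = (B*(1 + B))*(-1/574) + B*(1/331) = -B*(1 + B)/574 + B/331 = B/331 - B*(1 + B)/574)
-z(p, W(12)) = -304*(243 - 331*304)/189994 = -304*(243 - 100624)/189994 = -304*(-100381)/189994 = -1*(-15257912/94997) = 15257912/94997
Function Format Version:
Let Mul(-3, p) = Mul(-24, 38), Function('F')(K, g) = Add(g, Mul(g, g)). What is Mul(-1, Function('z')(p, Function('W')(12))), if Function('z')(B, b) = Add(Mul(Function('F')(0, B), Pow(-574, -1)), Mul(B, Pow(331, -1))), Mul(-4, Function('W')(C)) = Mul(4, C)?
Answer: Rational(15257912, 94997) ≈ 160.61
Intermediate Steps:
Function('F')(K, g) = Add(g, Pow(g, 2))
p = 304 (p = Mul(Rational(-1, 3), Mul(-24, 38)) = Mul(Rational(-1, 3), -912) = 304)
Function('W')(C) = Mul(-1, C) (Function('W')(C) = Mul(Rational(-1, 4), Mul(4, C)) = Mul(-1, C))
Function('z')(B, b) = Add(Mul(Rational(1, 331), B), Mul(Rational(-1, 574), B, Add(1, B))) (Function('z')(B, b) = Add(Mul(Mul(B, Add(1, B)), Pow(-574, -1)), Mul(B, Pow(331, -1))) = Add(Mul(Mul(B, Add(1, B)), Rational(-1, 574)), Mul(B, Rational(1, 331))) = Add(Mul(Rational(-1, 574), B, Add(1, B)), Mul(Rational(1, 331), B)) = Add(Mul(Rational(1, 331), B), Mul(Rational(-1, 574), B, Add(1, B))))
Mul(-1, Function('z')(p, Function('W')(12))) = Mul(-1, Mul(Rational(1, 189994), 304, Add(243, Mul(-331, 304)))) = Mul(-1, Mul(Rational(1, 189994), 304, Add(243, -100624))) = Mul(-1, Mul(Rational(1, 189994), 304, -100381)) = Mul(-1, Rational(-15257912, 94997)) = Rational(15257912, 94997)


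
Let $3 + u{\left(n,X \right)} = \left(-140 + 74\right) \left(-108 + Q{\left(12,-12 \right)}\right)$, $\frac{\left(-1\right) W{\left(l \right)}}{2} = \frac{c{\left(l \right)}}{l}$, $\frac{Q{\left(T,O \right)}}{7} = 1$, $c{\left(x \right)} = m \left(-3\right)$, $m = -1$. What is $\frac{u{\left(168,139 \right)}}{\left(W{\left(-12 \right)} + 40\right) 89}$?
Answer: $\frac{4442}{2403} \approx 1.8485$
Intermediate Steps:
$c{\left(x \right)} = 3$ ($c{\left(x \right)} = \left(-1\right) \left(-3\right) = 3$)
$Q{\left(T,O \right)} = 7$ ($Q{\left(T,O \right)} = 7 \cdot 1 = 7$)
$W{\left(l \right)} = - \frac{6}{l}$ ($W{\left(l \right)} = - 2 \frac{3}{l} = - \frac{6}{l}$)
$u{\left(n,X \right)} = 6663$ ($u{\left(n,X \right)} = -3 + \left(-140 + 74\right) \left(-108 + 7\right) = -3 - -6666 = -3 + 6666 = 6663$)
$\frac{u{\left(168,139 \right)}}{\left(W{\left(-12 \right)} + 40\right) 89} = \frac{6663}{\left(- \frac{6}{-12} + 40\right) 89} = \frac{6663}{\left(\left(-6\right) \left(- \frac{1}{12}\right) + 40\right) 89} = \frac{6663}{\left(\frac{1}{2} + 40\right) 89} = \frac{6663}{\frac{81}{2} \cdot 89} = \frac{6663}{\frac{7209}{2}} = 6663 \cdot \frac{2}{7209} = \frac{4442}{2403}$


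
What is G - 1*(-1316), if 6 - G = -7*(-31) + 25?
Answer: 1080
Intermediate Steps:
G = -236 (G = 6 - (-7*(-31) + 25) = 6 - (217 + 25) = 6 - 1*242 = 6 - 242 = -236)
G - 1*(-1316) = -236 - 1*(-1316) = -236 + 1316 = 1080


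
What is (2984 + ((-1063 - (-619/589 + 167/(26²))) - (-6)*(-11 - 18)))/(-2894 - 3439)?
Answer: -231970863/840524204 ≈ -0.27598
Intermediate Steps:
(2984 + ((-1063 - (-619/589 + 167/(26²))) - (-6)*(-11 - 18)))/(-2894 - 3439) = (2984 + ((-1063 - (-619*1/589 + 167/676)) - (-6)*(-29)))/(-6333) = (2984 + ((-1063 - (-619/589 + 167*(1/676))) - 1*174))*(-1/6333) = (2984 + ((-1063 - (-619/589 + 167/676)) - 174))*(-1/6333) = (2984 + ((-1063 - 1*(-320081/398164)) - 174))*(-1/6333) = (2984 + ((-1063 + 320081/398164) - 174))*(-1/6333) = (2984 + (-422928251/398164 - 174))*(-1/6333) = (2984 - 492208787/398164)*(-1/6333) = (695912589/398164)*(-1/6333) = -231970863/840524204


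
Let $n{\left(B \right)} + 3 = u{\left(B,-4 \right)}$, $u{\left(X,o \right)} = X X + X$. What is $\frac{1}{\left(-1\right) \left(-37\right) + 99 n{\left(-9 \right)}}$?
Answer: $\frac{1}{6868} \approx 0.0001456$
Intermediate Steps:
$u{\left(X,o \right)} = X + X^{2}$ ($u{\left(X,o \right)} = X^{2} + X = X + X^{2}$)
$n{\left(B \right)} = -3 + B \left(1 + B\right)$
$\frac{1}{\left(-1\right) \left(-37\right) + 99 n{\left(-9 \right)}} = \frac{1}{\left(-1\right) \left(-37\right) + 99 \left(-3 - 9 \left(1 - 9\right)\right)} = \frac{1}{37 + 99 \left(-3 - -72\right)} = \frac{1}{37 + 99 \left(-3 + 72\right)} = \frac{1}{37 + 99 \cdot 69} = \frac{1}{37 + 6831} = \frac{1}{6868}$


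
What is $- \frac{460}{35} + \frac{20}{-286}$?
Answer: $- \frac{13226}{1001} \approx -13.213$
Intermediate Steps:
$- \frac{460}{35} + \frac{20}{-286} = \left(-460\right) \frac{1}{35} + 20 \left(- \frac{1}{286}\right) = - \frac{92}{7} - \frac{10}{143} = - \frac{13226}{1001}$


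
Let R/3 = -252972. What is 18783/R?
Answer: -2087/84324 ≈ -0.024750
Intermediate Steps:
R = -758916 (R = 3*(-252972) = -758916)
18783/R = 18783/(-758916) = 18783*(-1/758916) = -2087/84324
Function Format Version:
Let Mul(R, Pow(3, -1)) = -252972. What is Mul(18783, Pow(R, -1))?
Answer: Rational(-2087, 84324) ≈ -0.024750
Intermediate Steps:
R = -758916 (R = Mul(3, -252972) = -758916)
Mul(18783, Pow(R, -1)) = Mul(18783, Pow(-758916, -1)) = Mul(18783, Rational(-1, 758916)) = Rational(-2087, 84324)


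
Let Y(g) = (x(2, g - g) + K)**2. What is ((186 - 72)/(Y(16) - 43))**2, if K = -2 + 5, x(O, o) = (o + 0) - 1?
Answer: 1444/169 ≈ 8.5444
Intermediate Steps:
x(O, o) = -1 + o (x(O, o) = o - 1 = -1 + o)
K = 3
Y(g) = 4 (Y(g) = ((-1 + (g - g)) + 3)**2 = ((-1 + 0) + 3)**2 = (-1 + 3)**2 = 2**2 = 4)
((186 - 72)/(Y(16) - 43))**2 = ((186 - 72)/(4 - 43))**2 = (114/(-39))**2 = (114*(-1/39))**2 = (-38/13)**2 = 1444/169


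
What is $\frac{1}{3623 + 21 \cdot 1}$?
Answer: $\frac{1}{3644} \approx 0.00027442$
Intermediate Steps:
$\frac{1}{3623 + 21 \cdot 1} = \frac{1}{3623 + 21} = \frac{1}{3644}$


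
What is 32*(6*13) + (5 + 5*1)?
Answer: 2506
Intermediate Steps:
32*(6*13) + (5 + 5*1) = 32*78 + (5 + 5) = 2496 + 10 = 2506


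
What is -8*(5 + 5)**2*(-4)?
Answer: 3200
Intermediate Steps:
-8*(5 + 5)**2*(-4) = -8*10**2*(-4) = -8*100*(-4) = -800*(-4) = 3200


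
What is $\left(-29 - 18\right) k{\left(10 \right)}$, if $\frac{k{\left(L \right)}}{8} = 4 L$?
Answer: $-15040$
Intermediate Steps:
$k{\left(L \right)} = 32 L$ ($k{\left(L \right)} = 8 \cdot 4 L = 32 L$)
$\left(-29 - 18\right) k{\left(10 \right)} = \left(-29 - 18\right) 32 \cdot 10 = \left(-29 - 18\right) 320 = \left(-47\right) 320 = -15040$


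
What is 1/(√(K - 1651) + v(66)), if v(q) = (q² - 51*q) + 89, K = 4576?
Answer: 83/89332 - 15*√13/1161316 ≈ 0.00088255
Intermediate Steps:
v(q) = 89 + q² - 51*q
1/(√(K - 1651) + v(66)) = 1/(√(4576 - 1651) + (89 + 66² - 51*66)) = 1/(√2925 + (89 + 4356 - 3366)) = 1/(15*√13 + 1079) = 1/(1079 + 15*√13)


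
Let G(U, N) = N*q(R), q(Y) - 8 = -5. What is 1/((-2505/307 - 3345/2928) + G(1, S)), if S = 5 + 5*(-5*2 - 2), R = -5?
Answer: -299632/52226465 ≈ -0.0057372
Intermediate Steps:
q(Y) = 3 (q(Y) = 8 - 5 = 3)
S = -55 (S = 5 + 5*(-10 - 2) = 5 + 5*(-12) = 5 - 60 = -55)
G(U, N) = 3*N (G(U, N) = N*3 = 3*N)
1/((-2505/307 - 3345/2928) + G(1, S)) = 1/((-2505/307 - 3345/2928) + 3*(-55)) = 1/((-2505*1/307 - 3345*1/2928) - 165) = 1/((-2505/307 - 1115/976) - 165) = 1/(-2787185/299632 - 165) = 1/(-52226465/299632) = -299632/52226465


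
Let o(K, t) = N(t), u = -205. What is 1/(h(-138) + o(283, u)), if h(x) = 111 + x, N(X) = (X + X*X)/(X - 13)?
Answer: -109/23853 ≈ -0.0045697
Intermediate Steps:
N(X) = (X + X²)/(-13 + X)
o(K, t) = t*(1 + t)/(-13 + t)
1/(h(-138) + o(283, u)) = 1/((111 - 138) - 205*(1 - 205)/(-13 - 205)) = 1/(-27 - 205*(-204)/(-218)) = 1/(-27 - 205*(-1/218)*(-204)) = 1/(-27 - 20910/109) = 1/(-23853/109) = -109/23853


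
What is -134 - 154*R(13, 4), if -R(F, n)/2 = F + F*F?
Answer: 55922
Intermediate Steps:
R(F, n) = -2*F - 2*F**2 (R(F, n) = -2*(F + F*F) = -2*(F + F**2) = -2*F - 2*F**2)
-134 - 154*R(13, 4) = -134 - (-308)*13*(1 + 13) = -134 - (-308)*13*14 = -134 - 154*(-364) = -134 + 56056 = 55922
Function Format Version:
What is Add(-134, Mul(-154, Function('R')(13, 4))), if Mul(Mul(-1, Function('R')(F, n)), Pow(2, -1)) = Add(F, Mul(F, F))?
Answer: 55922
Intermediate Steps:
Function('R')(F, n) = Add(Mul(-2, F), Mul(-2, Pow(F, 2))) (Function('R')(F, n) = Mul(-2, Add(F, Mul(F, F))) = Mul(-2, Add(F, Pow(F, 2))) = Add(Mul(-2, F), Mul(-2, Pow(F, 2))))
Add(-134, Mul(-154, Function('R')(13, 4))) = Add(-134, Mul(-154, Mul(-2, 13, Add(1, 13)))) = Add(-134, Mul(-154, Mul(-2, 13, 14))) = Add(-134, Mul(-154, -364)) = Add(-134, 56056) = 55922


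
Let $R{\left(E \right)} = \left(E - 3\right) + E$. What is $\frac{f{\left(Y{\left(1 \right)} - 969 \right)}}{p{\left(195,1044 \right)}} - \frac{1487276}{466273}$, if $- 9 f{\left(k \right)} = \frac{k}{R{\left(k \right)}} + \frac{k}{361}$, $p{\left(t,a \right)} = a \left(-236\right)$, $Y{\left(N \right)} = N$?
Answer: $- \frac{48093954537128867}{15077837298010599} \approx -3.1897$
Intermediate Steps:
$R{\left(E \right)} = -3 + 2 E$ ($R{\left(E \right)} = \left(-3 + E\right) + E = -3 + 2 E$)
$p{\left(t,a \right)} = - 236 a$
$f{\left(k \right)} = - \frac{k}{3249} - \frac{k}{9 \left(-3 + 2 k\right)}$ ($f{\left(k \right)} = - \frac{\frac{k}{-3 + 2 k} + \frac{k}{361}}{9} = - \frac{\frac{k}{361} + \frac{k}{-3 + 2 k}}{9} = - \frac{k}{3249} - \frac{k}{9 \left(-3 + 2 k\right)}$)
$\frac{f{\left(Y{\left(1 \right)} - 969 \right)}}{p{\left(195,1044 \right)}} - \frac{1487276}{466273} = \frac{\frac{2}{3249} \left(1 - 969\right) \frac{1}{-3 + 2 \left(1 - 969\right)} \left(-179 - \left(1 - 969\right)\right)}{\left(-236\right) 1044} - \frac{1487276}{466273} = \frac{\frac{2}{3249} \left(-968\right) \frac{1}{-3 + 2 \left(-968\right)} \left(-179 - -968\right)}{-246384} - \frac{1487276}{466273} = \frac{2}{3249} \left(-968\right) \frac{1}{-3 - 1936} \left(-179 + 968\right) \left(- \frac{1}{246384}\right) - \frac{1487276}{466273} = \frac{2}{3249} \left(-968\right) \frac{1}{-1939} \cdot 789 \left(- \frac{1}{246384}\right) - \frac{1487276}{466273} = \frac{2}{3249} \left(-968\right) \left(- \frac{1}{1939}\right) 789 \left(- \frac{1}{246384}\right) - \frac{1487276}{466273} = \frac{509168}{2099937} \left(- \frac{1}{246384}\right) - \frac{1487276}{466273} = - \frac{31823}{32336929863} - \frac{1487276}{466273} = - \frac{48093954537128867}{15077837298010599}$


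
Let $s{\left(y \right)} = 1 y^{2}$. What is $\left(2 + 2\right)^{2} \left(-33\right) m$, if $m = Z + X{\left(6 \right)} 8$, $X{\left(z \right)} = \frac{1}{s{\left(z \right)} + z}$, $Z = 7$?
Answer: $- \frac{26576}{7} \approx -3796.6$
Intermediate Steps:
$s{\left(y \right)} = y^{2}$
$X{\left(z \right)} = \frac{1}{z + z^{2}}$ ($X{\left(z \right)} = \frac{1}{z^{2} + z} = \frac{1}{z + z^{2}}$)
$m = \frac{151}{21}$ ($m = 7 + \frac{1}{6 \left(1 + 6\right)} 8 = 7 + \frac{1}{6 \cdot 7} \cdot 8 = 7 + \frac{1}{6} \cdot \frac{1}{7} \cdot 8 = 7 + \frac{1}{42} \cdot 8 = 7 + \frac{4}{21} = \frac{151}{21} \approx 7.1905$)
$\left(2 + 2\right)^{2} \left(-33\right) m = \left(2 + 2\right)^{2} \left(-33\right) \frac{151}{21} = 4^{2} \left(-33\right) \frac{151}{21} = 16 \left(-33\right) \frac{151}{21} = \left(-528\right) \frac{151}{21} = - \frac{26576}{7}$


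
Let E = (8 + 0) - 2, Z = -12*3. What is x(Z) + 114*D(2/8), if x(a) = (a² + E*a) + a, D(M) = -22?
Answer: -1464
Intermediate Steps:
Z = -36
E = 6 (E = 8 - 2 = 6)
x(a) = a² + 7*a (x(a) = (a² + 6*a) + a = a² + 7*a)
x(Z) + 114*D(2/8) = -36*(7 - 36) + 114*(-22) = -36*(-29) - 2508 = 1044 - 2508 = -1464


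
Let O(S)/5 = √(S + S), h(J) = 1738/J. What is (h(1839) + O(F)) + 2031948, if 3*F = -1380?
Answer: 3736754110/1839 + 10*I*√230 ≈ 2.0319e+6 + 151.66*I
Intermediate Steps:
F = -460 (F = (⅓)*(-1380) = -460)
O(S) = 5*√2*√S (O(S) = 5*√(S + S) = 5*√(2*S) = 5*(√2*√S) = 5*√2*√S)
(h(1839) + O(F)) + 2031948 = (1738/1839 + 5*√2*√(-460)) + 2031948 = (1738*(1/1839) + 5*√2*(2*I*√115)) + 2031948 = (1738/1839 + 10*I*√230) + 2031948 = 3736754110/1839 + 10*I*√230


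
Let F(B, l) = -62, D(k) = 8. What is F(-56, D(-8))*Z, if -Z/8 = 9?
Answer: 4464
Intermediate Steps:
Z = -72 (Z = -8*9 = -72)
F(-56, D(-8))*Z = -62*(-72) = 4464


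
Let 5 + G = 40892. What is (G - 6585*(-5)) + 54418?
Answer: 128230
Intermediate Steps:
G = 40887 (G = -5 + 40892 = 40887)
(G - 6585*(-5)) + 54418 = (40887 - 6585*(-5)) + 54418 = (40887 + 32925) + 54418 = 73812 + 54418 = 128230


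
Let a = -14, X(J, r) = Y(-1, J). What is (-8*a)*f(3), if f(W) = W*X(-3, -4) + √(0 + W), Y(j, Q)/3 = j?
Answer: -1008 + 112*√3 ≈ -814.01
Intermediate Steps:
Y(j, Q) = 3*j
X(J, r) = -3 (X(J, r) = 3*(-1) = -3)
f(W) = √W - 3*W (f(W) = W*(-3) + √(0 + W) = -3*W + √W = √W - 3*W)
(-8*a)*f(3) = (-8*(-14))*(√3 - 3*3) = 112*(√3 - 9) = 112*(-9 + √3) = -1008 + 112*√3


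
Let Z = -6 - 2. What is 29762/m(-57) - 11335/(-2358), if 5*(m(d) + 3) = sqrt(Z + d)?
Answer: 5*(-70144791*I + 2267*sqrt(65))/(2358*(sqrt(65) + 15*I)) ≈ -7692.3 - 4137.0*I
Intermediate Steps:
Z = -8
m(d) = -3 + sqrt(-8 + d)/5
29762/m(-57) - 11335/(-2358) = 29762/(-3 + sqrt(-8 - 57)/5) - 11335/(-2358) = 29762/(-3 + sqrt(-65)/5) - 11335*(-1/2358) = 29762/(-3 + (I*sqrt(65))/5) + 11335/2358 = 29762/(-3 + I*sqrt(65)/5) + 11335/2358 = 11335/2358 + 29762/(-3 + I*sqrt(65)/5)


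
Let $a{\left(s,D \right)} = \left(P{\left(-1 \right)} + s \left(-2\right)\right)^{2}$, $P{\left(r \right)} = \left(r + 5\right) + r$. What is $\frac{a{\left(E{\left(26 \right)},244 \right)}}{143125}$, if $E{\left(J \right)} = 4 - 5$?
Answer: $\frac{1}{5725} \approx 0.00017467$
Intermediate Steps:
$E{\left(J \right)} = -1$ ($E{\left(J \right)} = 4 - 5 = -1$)
$P{\left(r \right)} = 5 + 2 r$ ($P{\left(r \right)} = \left(5 + r\right) + r = 5 + 2 r$)
$a{\left(s,D \right)} = \left(3 - 2 s\right)^{2}$ ($a{\left(s,D \right)} = \left(\left(5 + 2 \left(-1\right)\right) + s \left(-2\right)\right)^{2} = \left(\left(5 - 2\right) - 2 s\right)^{2} = \left(3 - 2 s\right)^{2}$)
$\frac{a{\left(E{\left(26 \right)},244 \right)}}{143125} = \frac{\left(-3 + 2 \left(-1\right)\right)^{2}}{143125} = \left(-3 - 2\right)^{2} \cdot \frac{1}{143125} = \left(-5\right)^{2} \cdot \frac{1}{143125} = 25 \cdot \frac{1}{143125} = \frac{1}{5725}$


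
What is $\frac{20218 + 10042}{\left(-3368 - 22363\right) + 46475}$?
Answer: $\frac{7565}{5186} \approx 1.4587$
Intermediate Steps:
$\frac{20218 + 10042}{\left(-3368 - 22363\right) + 46475} = \frac{30260}{-25731 + 46475} = \frac{30260}{20744} = 30260 \cdot \frac{1}{20744} = \frac{7565}{5186}$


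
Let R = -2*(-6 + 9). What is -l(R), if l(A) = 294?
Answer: -294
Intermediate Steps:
R = -6 (R = -2*3 = -6)
-l(R) = -1*294 = -294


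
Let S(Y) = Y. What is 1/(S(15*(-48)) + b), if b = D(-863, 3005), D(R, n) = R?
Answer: -1/1583 ≈ -0.00063171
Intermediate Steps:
b = -863
1/(S(15*(-48)) + b) = 1/(15*(-48) - 863) = 1/(-720 - 863) = 1/(-1583) = -1/1583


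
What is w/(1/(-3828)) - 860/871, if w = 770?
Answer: -2567325620/871 ≈ -2.9476e+6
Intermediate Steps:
w/(1/(-3828)) - 860/871 = 770/(1/(-3828)) - 860/871 = 770/(-1/3828) - 860*1/871 = 770*(-3828) - 860/871 = -2947560 - 860/871 = -2567325620/871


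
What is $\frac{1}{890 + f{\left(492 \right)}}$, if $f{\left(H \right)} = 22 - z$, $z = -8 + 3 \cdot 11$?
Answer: $\frac{1}{887} \approx 0.0011274$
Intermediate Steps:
$z = 25$ ($z = -8 + 33 = 25$)
$f{\left(H \right)} = -3$ ($f{\left(H \right)} = 22 - 25 = -3$)
$\frac{1}{890 + f{\left(492 \right)}} = \frac{1}{890 - 3} = \frac{1}{887}$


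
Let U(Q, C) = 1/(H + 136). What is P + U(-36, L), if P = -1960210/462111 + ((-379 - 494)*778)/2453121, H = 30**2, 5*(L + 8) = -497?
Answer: -14378784693137/3182721706164 ≈ -4.5178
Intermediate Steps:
L = -537/5 (L = -8 + (1/5)*(-497) = -8 - 497/5 = -537/5 ≈ -107.40)
H = 900
P = -13882101176/3072125199 (P = -1960210*1/462111 - 873*778*(1/2453121) = -47810/11271 - 679194*1/2453121 = -47810/11271 - 75466/272569 = -13882101176/3072125199 ≈ -4.5187)
U(Q, C) = 1/1036 (U(Q, C) = 1/(900 + 136) = 1/1036)
P + U(-36, L) = -13882101176/3072125199 + 1/1036 = -14378784693137/3182721706164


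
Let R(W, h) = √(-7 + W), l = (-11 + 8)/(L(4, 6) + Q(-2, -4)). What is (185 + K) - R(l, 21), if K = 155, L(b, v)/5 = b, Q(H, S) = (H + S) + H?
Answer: 340 - I*√29/2 ≈ 340.0 - 2.6926*I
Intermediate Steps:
Q(H, S) = S + 2*H
L(b, v) = 5*b
l = -¼ (l = (-11 + 8)/(5*4 + (-4 + 2*(-2))) = -3/(20 + (-4 - 4)) = -3/(20 - 8) = -3/12 = -3*1/12 = -¼ ≈ -0.25000)
(185 + K) - R(l, 21) = (185 + 155) - √(-7 - ¼) = 340 - √(-29/4) = 340 - I*√29/2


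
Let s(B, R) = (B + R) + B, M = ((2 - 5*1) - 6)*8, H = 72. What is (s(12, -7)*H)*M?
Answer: -88128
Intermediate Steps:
M = -72 (M = ((2 - 5) - 6)*8 = (-3 - 6)*8 = -9*8 = -72)
s(B, R) = R + 2*B
(s(12, -7)*H)*M = ((-7 + 2*12)*72)*(-72) = ((-7 + 24)*72)*(-72) = (17*72)*(-72) = 1224*(-72) = -88128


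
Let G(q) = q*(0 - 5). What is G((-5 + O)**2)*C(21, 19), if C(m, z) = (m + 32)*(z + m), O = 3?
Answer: -42400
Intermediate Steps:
C(m, z) = (32 + m)*(m + z)
G(q) = -5*q (G(q) = q*(-5) = -5*q)
G((-5 + O)**2)*C(21, 19) = (-5*(-5 + 3)**2)*(21**2 + 32*21 + 32*19 + 21*19) = (-5*(-2)**2)*(441 + 672 + 608 + 399) = -5*4*2120 = -20*2120 = -42400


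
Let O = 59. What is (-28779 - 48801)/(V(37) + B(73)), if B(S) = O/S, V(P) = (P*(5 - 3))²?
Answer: -629260/44423 ≈ -14.165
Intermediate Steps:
V(P) = 4*P² (V(P) = (P*2)² = (2*P)² = 4*P²)
B(S) = 59/S
(-28779 - 48801)/(V(37) + B(73)) = (-28779 - 48801)/(4*37² + 59/73) = -77580/(4*1369 + 59*(1/73)) = -77580/(5476 + 59/73) = -77580/399807/73 = -77580*73/399807 = -629260/44423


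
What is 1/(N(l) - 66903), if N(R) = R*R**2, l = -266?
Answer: -1/18887999 ≈ -5.2944e-8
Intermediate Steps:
N(R) = R**3
1/(N(l) - 66903) = 1/((-266)**3 - 66903) = 1/(-18821096 - 66903) = 1/(-18887999) = -1/18887999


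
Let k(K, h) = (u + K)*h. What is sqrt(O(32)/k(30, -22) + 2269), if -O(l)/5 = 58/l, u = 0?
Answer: sqrt(158141181)/264 ≈ 47.634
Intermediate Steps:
k(K, h) = K*h (k(K, h) = (0 + K)*h = K*h)
O(l) = -290/l
sqrt(O(32)/k(30, -22) + 2269) = sqrt((-290/32)/((30*(-22))) + 2269) = sqrt(-290*1/32/(-660) + 2269) = sqrt(-145/16*(-1/660) + 2269) = sqrt(29/2112 + 2269) = sqrt(4792157/2112) = sqrt(158141181)/264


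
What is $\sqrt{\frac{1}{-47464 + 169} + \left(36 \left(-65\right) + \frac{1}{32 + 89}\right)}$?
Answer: $\frac{i \sqrt{70370015707130}}{173415} \approx 48.373 i$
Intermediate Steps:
$\sqrt{\frac{1}{-47464 + 169} + \left(36 \left(-65\right) + \frac{1}{32 + 89}\right)} = \sqrt{\frac{1}{-47295} - \left(2340 - \frac{1}{121}\right)} = \sqrt{- \frac{1}{47295} + \left(-2340 + \frac{1}{121}\right)} = \sqrt{- \frac{1}{47295} - \frac{283139}{121}} = \sqrt{- \frac{13391059126}{5722695}} = \frac{i \sqrt{70370015707130}}{173415}$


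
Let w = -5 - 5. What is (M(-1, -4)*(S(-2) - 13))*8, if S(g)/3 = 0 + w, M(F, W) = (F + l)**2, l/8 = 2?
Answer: -77400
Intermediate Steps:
l = 16 (l = 8*2 = 16)
M(F, W) = (16 + F)**2 (M(F, W) = (F + 16)**2 = (16 + F)**2)
w = -10
S(g) = -30 (S(g) = 3*(0 - 10) = 3*(-10) = -30)
(M(-1, -4)*(S(-2) - 13))*8 = ((16 - 1)**2*(-30 - 13))*8 = (15**2*(-43))*8 = (225*(-43))*8 = -9675*8 = -77400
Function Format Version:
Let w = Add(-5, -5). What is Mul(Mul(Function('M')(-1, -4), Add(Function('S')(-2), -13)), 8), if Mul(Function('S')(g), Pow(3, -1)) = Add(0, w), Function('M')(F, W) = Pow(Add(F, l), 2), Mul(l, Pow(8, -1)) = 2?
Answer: -77400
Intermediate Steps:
l = 16 (l = Mul(8, 2) = 16)
Function('M')(F, W) = Pow(Add(16, F), 2) (Function('M')(F, W) = Pow(Add(F, 16), 2) = Pow(Add(16, F), 2))
w = -10
Function('S')(g) = -30 (Function('S')(g) = Mul(3, Add(0, -10)) = Mul(3, -10) = -30)
Mul(Mul(Function('M')(-1, -4), Add(Function('S')(-2), -13)), 8) = Mul(Mul(Pow(Add(16, -1), 2), Add(-30, -13)), 8) = Mul(Mul(Pow(15, 2), -43), 8) = Mul(Mul(225, -43), 8) = Mul(-9675, 8) = -77400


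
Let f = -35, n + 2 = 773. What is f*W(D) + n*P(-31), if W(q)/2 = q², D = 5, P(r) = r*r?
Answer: 739181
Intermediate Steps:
n = 771 (n = -2 + 773 = 771)
P(r) = r²
W(q) = 2*q²
f*W(D) + n*P(-31) = -70*5² + 771*(-31)² = -70*25 + 771*961 = -35*50 + 740931 = -1750 + 740931 = 739181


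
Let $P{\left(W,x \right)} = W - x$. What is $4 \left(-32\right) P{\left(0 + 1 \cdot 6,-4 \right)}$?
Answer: $-1280$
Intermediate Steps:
$4 \left(-32\right) P{\left(0 + 1 \cdot 6,-4 \right)} = 4 \left(-32\right) \left(\left(0 + 1 \cdot 6\right) - -4\right) = - 128 \left(\left(0 + 6\right) + 4\right) = - 128 \left(6 + 4\right) = \left(-128\right) 10 = -1280$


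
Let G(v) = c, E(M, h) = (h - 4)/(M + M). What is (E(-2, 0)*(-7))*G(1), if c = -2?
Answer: 14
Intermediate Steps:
E(M, h) = (-4 + h)/(2*M) (E(M, h) = (-4 + h)/((2*M)) = (-4 + h)*(1/(2*M)) = (-4 + h)/(2*M))
G(v) = -2
(E(-2, 0)*(-7))*G(1) = (((1/2)*(-4 + 0)/(-2))*(-7))*(-2) = (((1/2)*(-1/2)*(-4))*(-7))*(-2) = (1*(-7))*(-2) = -7*(-2) = 14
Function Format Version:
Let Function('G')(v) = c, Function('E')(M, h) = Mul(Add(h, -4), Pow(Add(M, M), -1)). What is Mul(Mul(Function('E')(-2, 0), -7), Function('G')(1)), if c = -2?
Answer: 14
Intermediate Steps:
Function('E')(M, h) = Mul(Rational(1, 2), Pow(M, -1), Add(-4, h)) (Function('E')(M, h) = Mul(Add(-4, h), Pow(Mul(2, M), -1)) = Mul(Add(-4, h), Mul(Rational(1, 2), Pow(M, -1))) = Mul(Rational(1, 2), Pow(M, -1), Add(-4, h)))
Function('G')(v) = -2
Mul(Mul(Function('E')(-2, 0), -7), Function('G')(1)) = Mul(Mul(Mul(Rational(1, 2), Pow(-2, -1), Add(-4, 0)), -7), -2) = Mul(Mul(Mul(Rational(1, 2), Rational(-1, 2), -4), -7), -2) = Mul(Mul(1, -7), -2) = Mul(-7, -2) = 14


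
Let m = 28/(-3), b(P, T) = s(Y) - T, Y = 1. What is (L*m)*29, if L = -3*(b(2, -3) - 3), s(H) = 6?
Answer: 4872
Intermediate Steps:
b(P, T) = 6 - T
m = -28/3 (m = 28*(-1/3) = -28/3 ≈ -9.3333)
L = -18 (L = -3*((6 - 1*(-3)) - 3) = -3*((6 + 3) - 3) = -3*(9 - 3) = -3*6 = -18)
(L*m)*29 = -18*(-28/3)*29 = 168*29 = 4872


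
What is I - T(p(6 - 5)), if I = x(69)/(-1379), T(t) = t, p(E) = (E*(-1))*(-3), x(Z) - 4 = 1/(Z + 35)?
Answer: -430665/143416 ≈ -3.0029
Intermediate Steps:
x(Z) = 4 + 1/(35 + Z) (x(Z) = 4 + 1/(Z + 35) = 4 + 1/(35 + Z))
p(E) = 3*E (p(E) = -E*(-3) = 3*E)
I = -417/143416 (I = ((141 + 4*69)/(35 + 69))/(-1379) = ((141 + 276)/104)*(-1/1379) = ((1/104)*417)*(-1/1379) = (417/104)*(-1/1379) = -417/143416 ≈ -0.0029076)
I - T(p(6 - 5)) = -417/143416 - 3*(6 - 5) = -417/143416 - 3 = -430665/143416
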